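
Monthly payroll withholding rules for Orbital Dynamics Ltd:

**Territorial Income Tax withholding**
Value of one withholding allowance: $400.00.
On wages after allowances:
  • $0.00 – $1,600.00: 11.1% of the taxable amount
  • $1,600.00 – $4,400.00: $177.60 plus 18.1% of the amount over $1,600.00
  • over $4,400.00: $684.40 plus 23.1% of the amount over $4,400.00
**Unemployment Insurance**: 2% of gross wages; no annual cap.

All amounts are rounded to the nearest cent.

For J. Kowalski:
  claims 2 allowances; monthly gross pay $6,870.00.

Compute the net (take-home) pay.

Territorial Income Tax: taxable = $6,870.00 − 2×$400.00 = $6,070.00
  $684.40 + 23.1% × ($6,070.00 − $4,400.00) = $684.40 + 23.1% × $1,670.00 = $1,070.17
Unemployment Insurance: 2% × $6,870.00 = $137.40
Total withheld: $1,070.17 + $137.40 = $1,207.57
Net pay: $6,870.00 − $1,207.57 = $5,662.43

$5,662.43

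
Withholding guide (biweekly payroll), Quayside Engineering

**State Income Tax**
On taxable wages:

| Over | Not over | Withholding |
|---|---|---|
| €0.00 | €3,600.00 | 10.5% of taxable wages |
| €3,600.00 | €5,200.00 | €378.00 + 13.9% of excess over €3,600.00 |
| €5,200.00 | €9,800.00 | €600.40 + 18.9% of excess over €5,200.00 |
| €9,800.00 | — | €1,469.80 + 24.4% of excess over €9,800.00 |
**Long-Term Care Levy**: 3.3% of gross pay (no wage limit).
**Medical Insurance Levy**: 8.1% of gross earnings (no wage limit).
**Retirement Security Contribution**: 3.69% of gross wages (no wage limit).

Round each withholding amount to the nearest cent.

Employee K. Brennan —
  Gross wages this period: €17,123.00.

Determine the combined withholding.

€5,840.47

State Income Tax: taxable = €17,123.00
  €1,469.80 + 24.4% × (€17,123.00 − €9,800.00) = €1,469.80 + 24.4% × €7,323.00 = €3,256.61
Long-Term Care Levy: 3.3% × €17,123.00 = €565.06
Medical Insurance Levy: 8.1% × €17,123.00 = €1,386.96
Retirement Security Contribution: 3.69% × €17,123.00 = €631.84
Total: €3,256.61 + €565.06 + €1,386.96 + €631.84 = €5,840.47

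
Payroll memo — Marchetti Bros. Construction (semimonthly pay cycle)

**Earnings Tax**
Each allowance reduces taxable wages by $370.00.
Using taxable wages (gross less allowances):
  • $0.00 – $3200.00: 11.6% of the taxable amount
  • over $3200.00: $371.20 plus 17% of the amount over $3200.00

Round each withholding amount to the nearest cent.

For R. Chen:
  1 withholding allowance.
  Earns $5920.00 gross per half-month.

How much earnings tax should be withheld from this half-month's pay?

$770.70

Earnings Tax: taxable = $5920.00 − 1×$370.00 = $5550.00
  $371.20 + 17% × ($5550.00 − $3200.00) = $371.20 + 17% × $2350.00 = $770.70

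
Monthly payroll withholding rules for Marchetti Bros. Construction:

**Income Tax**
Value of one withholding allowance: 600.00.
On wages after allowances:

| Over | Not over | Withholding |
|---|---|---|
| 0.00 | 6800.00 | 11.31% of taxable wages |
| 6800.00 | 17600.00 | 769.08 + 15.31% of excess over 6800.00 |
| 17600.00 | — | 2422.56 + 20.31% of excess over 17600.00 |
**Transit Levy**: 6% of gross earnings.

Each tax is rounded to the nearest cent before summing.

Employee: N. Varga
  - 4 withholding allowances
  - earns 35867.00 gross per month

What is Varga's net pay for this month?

28069.83

Income Tax: taxable = 35867.00 − 4×600.00 = 33467.00
  2422.56 + 20.31% × (33467.00 − 17600.00) = 2422.56 + 20.31% × 15867.00 = 5645.15
Transit Levy: 6% × 35867.00 = 2152.02
Total withheld: 5645.15 + 2152.02 = 7797.17
Net pay: 35867.00 − 7797.17 = 28069.83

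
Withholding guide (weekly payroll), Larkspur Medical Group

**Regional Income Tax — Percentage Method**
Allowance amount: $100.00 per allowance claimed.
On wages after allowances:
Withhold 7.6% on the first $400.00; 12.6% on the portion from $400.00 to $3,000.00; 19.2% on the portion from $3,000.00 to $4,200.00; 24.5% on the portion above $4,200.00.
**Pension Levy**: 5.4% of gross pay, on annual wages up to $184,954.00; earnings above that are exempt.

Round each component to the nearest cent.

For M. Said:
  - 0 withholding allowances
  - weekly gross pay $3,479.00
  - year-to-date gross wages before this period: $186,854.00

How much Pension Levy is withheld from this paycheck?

Pension Levy: YTD $186,854.00 ≥ cap $184,954.00 → $0.00

$0.00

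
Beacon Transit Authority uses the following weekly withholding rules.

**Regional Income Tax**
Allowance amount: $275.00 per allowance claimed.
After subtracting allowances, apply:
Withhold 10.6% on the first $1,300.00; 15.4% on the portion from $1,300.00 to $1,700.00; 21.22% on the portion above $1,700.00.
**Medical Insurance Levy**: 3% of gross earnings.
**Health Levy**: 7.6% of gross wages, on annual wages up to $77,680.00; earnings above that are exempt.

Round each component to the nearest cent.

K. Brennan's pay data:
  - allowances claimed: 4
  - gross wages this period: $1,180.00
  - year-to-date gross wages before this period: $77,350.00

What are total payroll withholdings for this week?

$68.96

Regional Income Tax: taxable = $1,180.00 − 4×$275.00 = $80.00
  10.6% × $80.00 = $8.48
Medical Insurance Levy: 3% × $1,180.00 = $35.40
Health Levy: cap $77,680.00 − YTD $77,350.00 = $330.00 subject; 7.6% × $330.00 = $25.08
Total: $8.48 + $35.40 + $25.08 = $68.96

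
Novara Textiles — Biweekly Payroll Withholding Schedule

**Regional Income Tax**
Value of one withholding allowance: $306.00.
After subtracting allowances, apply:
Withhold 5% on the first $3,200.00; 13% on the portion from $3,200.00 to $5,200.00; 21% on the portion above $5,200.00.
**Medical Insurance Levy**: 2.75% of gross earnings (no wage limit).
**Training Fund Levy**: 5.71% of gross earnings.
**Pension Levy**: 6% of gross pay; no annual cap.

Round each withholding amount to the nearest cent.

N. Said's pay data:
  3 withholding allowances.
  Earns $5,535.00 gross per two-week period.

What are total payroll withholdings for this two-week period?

Regional Income Tax: taxable = $5,535.00 − 3×$306.00 = $4,617.00
  $160.00 + 13% × ($4,617.00 − $3,200.00) = $160.00 + 13% × $1,417.00 = $344.21
Medical Insurance Levy: 2.75% × $5,535.00 = $152.21
Training Fund Levy: 5.71% × $5,535.00 = $316.05
Pension Levy: 6% × $5,535.00 = $332.10
Total: $344.21 + $152.21 + $316.05 + $332.10 = $1,144.57

$1,144.57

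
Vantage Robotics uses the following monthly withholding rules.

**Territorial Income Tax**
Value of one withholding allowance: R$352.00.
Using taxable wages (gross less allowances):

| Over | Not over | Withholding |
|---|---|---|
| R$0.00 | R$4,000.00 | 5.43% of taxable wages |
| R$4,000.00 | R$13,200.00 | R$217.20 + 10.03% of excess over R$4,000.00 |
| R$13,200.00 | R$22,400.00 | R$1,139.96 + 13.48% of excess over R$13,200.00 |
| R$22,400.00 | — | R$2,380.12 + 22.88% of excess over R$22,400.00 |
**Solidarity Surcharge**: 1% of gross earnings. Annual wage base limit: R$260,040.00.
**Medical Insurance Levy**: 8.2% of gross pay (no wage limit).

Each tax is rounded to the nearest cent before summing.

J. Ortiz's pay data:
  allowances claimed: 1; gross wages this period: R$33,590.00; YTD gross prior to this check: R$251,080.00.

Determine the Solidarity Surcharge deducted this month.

Solidarity Surcharge: cap R$260,040.00 − YTD R$251,080.00 = R$8,960.00 subject; 1% × R$8,960.00 = R$89.60

R$89.60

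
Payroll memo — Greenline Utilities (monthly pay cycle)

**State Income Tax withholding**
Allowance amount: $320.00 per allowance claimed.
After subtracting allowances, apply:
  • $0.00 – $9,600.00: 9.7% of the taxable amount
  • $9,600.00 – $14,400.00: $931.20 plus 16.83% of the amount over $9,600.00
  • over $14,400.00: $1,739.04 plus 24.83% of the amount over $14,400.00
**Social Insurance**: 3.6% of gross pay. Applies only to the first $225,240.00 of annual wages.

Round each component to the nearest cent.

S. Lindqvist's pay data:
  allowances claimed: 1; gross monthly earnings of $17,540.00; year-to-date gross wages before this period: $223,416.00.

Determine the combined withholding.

$2,504.91

State Income Tax: taxable = $17,540.00 − 1×$320.00 = $17,220.00
  $1,739.04 + 24.83% × ($17,220.00 − $14,400.00) = $1,739.04 + 24.83% × $2,820.00 = $2,439.25
Social Insurance: cap $225,240.00 − YTD $223,416.00 = $1,824.00 subject; 3.6% × $1,824.00 = $65.66
Total: $2,439.25 + $65.66 = $2,504.91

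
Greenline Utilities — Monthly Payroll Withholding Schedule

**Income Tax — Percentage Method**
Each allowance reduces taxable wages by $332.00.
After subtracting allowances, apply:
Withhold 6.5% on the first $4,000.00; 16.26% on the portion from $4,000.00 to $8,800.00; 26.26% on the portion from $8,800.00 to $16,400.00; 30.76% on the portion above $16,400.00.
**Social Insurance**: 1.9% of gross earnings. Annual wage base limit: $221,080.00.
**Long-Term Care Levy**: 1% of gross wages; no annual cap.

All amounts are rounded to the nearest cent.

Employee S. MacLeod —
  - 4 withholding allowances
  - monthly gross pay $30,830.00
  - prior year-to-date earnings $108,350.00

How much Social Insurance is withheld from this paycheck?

$585.77

Social Insurance: 1.9% × $30,830.00 = $585.77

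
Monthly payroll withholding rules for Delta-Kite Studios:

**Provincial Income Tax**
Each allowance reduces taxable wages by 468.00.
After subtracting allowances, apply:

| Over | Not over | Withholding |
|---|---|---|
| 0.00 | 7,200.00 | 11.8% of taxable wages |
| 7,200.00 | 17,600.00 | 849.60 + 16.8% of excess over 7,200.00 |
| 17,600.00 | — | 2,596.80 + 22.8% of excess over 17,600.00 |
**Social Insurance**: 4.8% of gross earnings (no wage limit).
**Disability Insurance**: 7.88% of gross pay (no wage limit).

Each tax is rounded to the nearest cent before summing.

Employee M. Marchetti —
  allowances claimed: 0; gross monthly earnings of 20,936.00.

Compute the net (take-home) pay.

14,923.90

Provincial Income Tax: taxable = 20,936.00
  2,596.80 + 22.8% × (20,936.00 − 17,600.00) = 2,596.80 + 22.8% × 3,336.00 = 3,357.41
Social Insurance: 4.8% × 20,936.00 = 1,004.93
Disability Insurance: 7.88% × 20,936.00 = 1,649.76
Total withheld: 3,357.41 + 1,004.93 + 1,649.76 = 6,012.10
Net pay: 20,936.00 − 6,012.10 = 14,923.90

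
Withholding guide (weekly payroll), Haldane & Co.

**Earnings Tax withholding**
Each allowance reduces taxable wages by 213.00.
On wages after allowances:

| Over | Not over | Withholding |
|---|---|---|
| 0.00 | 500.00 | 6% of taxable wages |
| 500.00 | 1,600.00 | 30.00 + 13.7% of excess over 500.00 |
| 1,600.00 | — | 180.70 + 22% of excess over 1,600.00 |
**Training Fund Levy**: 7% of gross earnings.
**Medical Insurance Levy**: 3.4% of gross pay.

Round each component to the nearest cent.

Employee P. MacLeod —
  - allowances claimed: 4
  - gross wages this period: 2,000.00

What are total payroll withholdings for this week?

Earnings Tax: taxable = 2,000.00 − 4×213.00 = 1,148.00
  30.00 + 13.7% × (1,148.00 − 500.00) = 30.00 + 13.7% × 648.00 = 118.78
Training Fund Levy: 7% × 2,000.00 = 140.00
Medical Insurance Levy: 3.4% × 2,000.00 = 68.00
Total: 118.78 + 140.00 + 68.00 = 326.78

326.78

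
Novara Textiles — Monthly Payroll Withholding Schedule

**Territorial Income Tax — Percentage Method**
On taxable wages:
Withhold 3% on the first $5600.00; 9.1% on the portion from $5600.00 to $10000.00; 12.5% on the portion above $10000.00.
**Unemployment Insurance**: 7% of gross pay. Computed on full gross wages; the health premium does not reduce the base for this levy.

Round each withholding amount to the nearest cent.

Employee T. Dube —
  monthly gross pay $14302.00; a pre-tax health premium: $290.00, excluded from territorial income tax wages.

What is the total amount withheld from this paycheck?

Territorial Income Tax: taxable = $14302.00 − $290.00 = $14012.00
  $568.40 + 12.5% × ($14012.00 − $10000.00) = $568.40 + 12.5% × $4012.00 = $1069.90
Unemployment Insurance: 7% × $14302.00 = $1001.14
Total: $1069.90 + $1001.14 = $2071.04

$2071.04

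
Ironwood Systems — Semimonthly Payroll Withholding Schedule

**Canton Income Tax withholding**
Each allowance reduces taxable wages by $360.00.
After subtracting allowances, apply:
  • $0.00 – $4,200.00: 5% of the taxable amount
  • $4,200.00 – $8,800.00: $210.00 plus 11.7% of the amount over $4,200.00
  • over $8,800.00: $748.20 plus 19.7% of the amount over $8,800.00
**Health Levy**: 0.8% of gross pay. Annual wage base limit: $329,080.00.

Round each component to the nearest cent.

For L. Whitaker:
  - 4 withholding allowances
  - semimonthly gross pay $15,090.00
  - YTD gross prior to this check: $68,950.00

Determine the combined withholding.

$1,824.37

Canton Income Tax: taxable = $15,090.00 − 4×$360.00 = $13,650.00
  $748.20 + 19.7% × ($13,650.00 − $8,800.00) = $748.20 + 19.7% × $4,850.00 = $1,703.65
Health Levy: 0.8% × $15,090.00 = $120.72
Total: $1,703.65 + $120.72 = $1,824.37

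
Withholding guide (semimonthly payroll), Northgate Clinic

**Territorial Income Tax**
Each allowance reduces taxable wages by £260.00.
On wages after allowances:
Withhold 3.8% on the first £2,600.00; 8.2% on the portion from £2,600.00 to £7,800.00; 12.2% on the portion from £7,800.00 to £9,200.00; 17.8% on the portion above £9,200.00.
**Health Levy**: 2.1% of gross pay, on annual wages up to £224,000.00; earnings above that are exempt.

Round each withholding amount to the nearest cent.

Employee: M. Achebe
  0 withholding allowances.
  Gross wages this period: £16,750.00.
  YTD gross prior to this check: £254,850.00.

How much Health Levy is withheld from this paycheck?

£0.00

Health Levy: YTD £254,850.00 ≥ cap £224,000.00 → £0.00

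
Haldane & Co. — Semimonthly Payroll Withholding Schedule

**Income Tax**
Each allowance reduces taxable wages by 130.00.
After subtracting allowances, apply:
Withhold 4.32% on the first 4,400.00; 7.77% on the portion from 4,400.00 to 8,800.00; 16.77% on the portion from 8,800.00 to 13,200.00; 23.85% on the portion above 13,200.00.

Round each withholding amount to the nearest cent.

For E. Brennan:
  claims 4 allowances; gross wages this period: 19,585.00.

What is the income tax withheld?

2,668.64

Income Tax: taxable = 19,585.00 − 4×130.00 = 19,065.00
  1,269.84 + 23.85% × (19,065.00 − 13,200.00) = 1,269.84 + 23.85% × 5,865.00 = 2,668.64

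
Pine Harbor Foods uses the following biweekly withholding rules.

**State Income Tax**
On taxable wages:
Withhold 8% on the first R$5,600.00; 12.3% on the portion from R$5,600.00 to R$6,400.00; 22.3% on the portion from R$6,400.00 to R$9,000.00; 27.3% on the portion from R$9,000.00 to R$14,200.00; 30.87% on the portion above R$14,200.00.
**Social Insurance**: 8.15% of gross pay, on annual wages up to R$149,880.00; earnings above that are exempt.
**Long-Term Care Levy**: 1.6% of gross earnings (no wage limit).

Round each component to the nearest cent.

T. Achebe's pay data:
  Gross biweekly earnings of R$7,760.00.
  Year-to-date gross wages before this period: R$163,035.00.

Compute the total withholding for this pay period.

State Income Tax: taxable = R$7,760.00
  R$546.40 + 22.3% × (R$7,760.00 − R$6,400.00) = R$546.40 + 22.3% × R$1,360.00 = R$849.68
Social Insurance: YTD R$163,035.00 ≥ cap R$149,880.00 → R$0.00
Long-Term Care Levy: 1.6% × R$7,760.00 = R$124.16
Total: R$849.68 + R$0.00 + R$124.16 = R$973.84

R$973.84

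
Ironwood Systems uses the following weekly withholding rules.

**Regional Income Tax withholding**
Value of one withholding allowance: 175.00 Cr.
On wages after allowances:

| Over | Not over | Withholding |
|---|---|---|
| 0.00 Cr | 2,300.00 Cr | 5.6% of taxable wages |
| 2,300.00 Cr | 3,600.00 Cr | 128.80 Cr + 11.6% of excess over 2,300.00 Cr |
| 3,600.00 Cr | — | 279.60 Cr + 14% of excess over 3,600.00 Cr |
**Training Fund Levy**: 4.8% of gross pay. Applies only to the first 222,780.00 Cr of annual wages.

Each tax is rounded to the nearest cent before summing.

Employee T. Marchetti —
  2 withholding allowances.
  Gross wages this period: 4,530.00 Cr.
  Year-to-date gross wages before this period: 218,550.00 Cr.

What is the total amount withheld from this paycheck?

563.84 Cr

Regional Income Tax: taxable = 4,530.00 Cr − 2×175.00 Cr = 4,180.00 Cr
  279.60 Cr + 14% × (4,180.00 Cr − 3,600.00 Cr) = 279.60 Cr + 14% × 580.00 Cr = 360.80 Cr
Training Fund Levy: cap 222,780.00 Cr − YTD 218,550.00 Cr = 4,230.00 Cr subject; 4.8% × 4,230.00 Cr = 203.04 Cr
Total: 360.80 Cr + 203.04 Cr = 563.84 Cr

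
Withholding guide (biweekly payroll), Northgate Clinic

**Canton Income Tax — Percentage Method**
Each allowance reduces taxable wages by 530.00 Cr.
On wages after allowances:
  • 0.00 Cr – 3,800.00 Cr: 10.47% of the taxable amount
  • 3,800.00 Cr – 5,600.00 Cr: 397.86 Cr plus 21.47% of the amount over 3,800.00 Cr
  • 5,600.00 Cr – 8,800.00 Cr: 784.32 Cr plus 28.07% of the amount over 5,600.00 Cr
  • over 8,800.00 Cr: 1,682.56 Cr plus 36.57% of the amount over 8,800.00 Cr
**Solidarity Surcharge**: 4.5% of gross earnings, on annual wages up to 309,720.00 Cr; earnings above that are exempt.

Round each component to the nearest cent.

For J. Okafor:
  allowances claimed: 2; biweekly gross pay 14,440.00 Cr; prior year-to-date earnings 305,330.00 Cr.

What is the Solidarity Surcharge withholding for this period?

Solidarity Surcharge: cap 309,720.00 Cr − YTD 305,330.00 Cr = 4,390.00 Cr subject; 4.5% × 4,390.00 Cr = 197.55 Cr

197.55 Cr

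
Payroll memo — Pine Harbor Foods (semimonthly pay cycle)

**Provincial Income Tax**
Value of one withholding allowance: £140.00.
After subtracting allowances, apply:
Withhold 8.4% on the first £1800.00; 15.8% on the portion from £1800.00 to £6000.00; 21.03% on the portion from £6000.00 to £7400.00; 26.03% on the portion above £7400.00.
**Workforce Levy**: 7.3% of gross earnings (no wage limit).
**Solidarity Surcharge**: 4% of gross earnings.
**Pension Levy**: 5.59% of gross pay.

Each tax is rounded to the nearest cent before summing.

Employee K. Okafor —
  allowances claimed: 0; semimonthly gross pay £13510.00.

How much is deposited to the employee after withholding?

Provincial Income Tax: taxable = £13510.00
  £1109.22 + 26.03% × (£13510.00 − £7400.00) = £1109.22 + 26.03% × £6110.00 = £2699.65
Workforce Levy: 7.3% × £13510.00 = £986.23
Solidarity Surcharge: 4% × £13510.00 = £540.40
Pension Levy: 5.59% × £13510.00 = £755.21
Total withheld: £2699.65 + £986.23 + £540.40 + £755.21 = £4981.49
Net pay: £13510.00 − £4981.49 = £8528.51

£8528.51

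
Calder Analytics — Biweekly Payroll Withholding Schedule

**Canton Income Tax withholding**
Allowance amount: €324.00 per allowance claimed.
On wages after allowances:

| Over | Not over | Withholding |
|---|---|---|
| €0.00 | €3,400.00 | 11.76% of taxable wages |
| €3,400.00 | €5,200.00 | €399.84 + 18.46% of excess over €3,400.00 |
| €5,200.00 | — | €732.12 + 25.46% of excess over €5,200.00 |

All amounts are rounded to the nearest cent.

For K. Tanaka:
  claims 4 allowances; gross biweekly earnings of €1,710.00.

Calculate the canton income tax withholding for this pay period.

Canton Income Tax: taxable = €1,710.00 − 4×€324.00 = €414.00
  11.76% × €414.00 = €48.69

€48.69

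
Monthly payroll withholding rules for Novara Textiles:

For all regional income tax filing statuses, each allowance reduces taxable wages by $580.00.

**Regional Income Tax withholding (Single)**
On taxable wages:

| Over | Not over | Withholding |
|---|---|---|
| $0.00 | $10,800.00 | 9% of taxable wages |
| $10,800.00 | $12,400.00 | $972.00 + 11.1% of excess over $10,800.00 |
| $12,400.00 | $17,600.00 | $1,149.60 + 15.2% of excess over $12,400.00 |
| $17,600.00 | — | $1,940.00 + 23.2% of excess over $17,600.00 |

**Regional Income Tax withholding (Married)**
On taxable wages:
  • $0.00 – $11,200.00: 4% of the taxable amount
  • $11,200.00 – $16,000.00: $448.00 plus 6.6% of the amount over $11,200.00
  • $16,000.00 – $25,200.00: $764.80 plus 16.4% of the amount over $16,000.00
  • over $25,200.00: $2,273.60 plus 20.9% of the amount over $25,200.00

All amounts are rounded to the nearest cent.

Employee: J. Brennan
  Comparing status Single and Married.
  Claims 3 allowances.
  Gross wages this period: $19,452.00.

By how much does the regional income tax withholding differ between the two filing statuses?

$920.41

Regional Income Tax (Single): taxable = $19,452.00 − 3×$580.00 = $17,712.00
  $1,940.00 + 23.2% × ($17,712.00 − $17,600.00) = $1,940.00 + 23.2% × $112.00 = $1,965.98
Regional Income Tax (Married): taxable = $19,452.00 − 3×$580.00 = $17,712.00
  $764.80 + 16.4% × ($17,712.00 − $16,000.00) = $764.80 + 16.4% × $1,712.00 = $1,045.57
Difference: |$1,965.98 − $1,045.57| = $920.41 (higher under Single)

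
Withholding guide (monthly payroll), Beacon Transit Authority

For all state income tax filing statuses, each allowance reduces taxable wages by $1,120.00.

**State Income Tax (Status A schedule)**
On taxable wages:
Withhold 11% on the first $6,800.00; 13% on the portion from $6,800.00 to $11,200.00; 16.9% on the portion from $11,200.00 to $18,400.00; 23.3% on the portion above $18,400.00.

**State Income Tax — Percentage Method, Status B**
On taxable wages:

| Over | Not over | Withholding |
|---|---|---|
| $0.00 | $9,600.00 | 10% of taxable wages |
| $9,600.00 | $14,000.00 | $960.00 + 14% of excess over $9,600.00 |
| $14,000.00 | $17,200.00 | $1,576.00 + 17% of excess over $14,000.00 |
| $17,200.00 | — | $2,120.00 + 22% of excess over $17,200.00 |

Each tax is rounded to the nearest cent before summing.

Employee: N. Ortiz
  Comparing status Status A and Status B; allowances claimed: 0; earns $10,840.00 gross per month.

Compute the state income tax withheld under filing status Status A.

$1,273.20

State Income Tax (Status A): taxable = $10,840.00
  $748.00 + 13% × ($10,840.00 − $6,800.00) = $748.00 + 13% × $4,040.00 = $1,273.20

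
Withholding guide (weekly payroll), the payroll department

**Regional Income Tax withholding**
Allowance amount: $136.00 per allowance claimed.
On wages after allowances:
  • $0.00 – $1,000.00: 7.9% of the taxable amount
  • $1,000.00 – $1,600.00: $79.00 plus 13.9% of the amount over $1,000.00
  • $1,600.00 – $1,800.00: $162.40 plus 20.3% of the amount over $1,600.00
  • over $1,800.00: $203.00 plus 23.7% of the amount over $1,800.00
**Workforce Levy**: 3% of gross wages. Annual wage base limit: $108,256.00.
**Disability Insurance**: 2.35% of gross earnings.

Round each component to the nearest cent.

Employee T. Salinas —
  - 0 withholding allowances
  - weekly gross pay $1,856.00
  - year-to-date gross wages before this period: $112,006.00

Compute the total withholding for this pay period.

Regional Income Tax: taxable = $1,856.00
  $203.00 + 23.7% × ($1,856.00 − $1,800.00) = $203.00 + 23.7% × $56.00 = $216.27
Workforce Levy: YTD $112,006.00 ≥ cap $108,256.00 → $0.00
Disability Insurance: 2.35% × $1,856.00 = $43.62
Total: $216.27 + $0.00 + $43.62 = $259.89

$259.89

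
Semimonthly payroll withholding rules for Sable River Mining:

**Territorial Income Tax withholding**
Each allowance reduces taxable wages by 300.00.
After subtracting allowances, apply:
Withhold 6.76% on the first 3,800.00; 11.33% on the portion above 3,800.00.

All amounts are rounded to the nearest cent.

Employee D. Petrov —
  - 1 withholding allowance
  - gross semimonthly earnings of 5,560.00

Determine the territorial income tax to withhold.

422.30

Territorial Income Tax: taxable = 5,560.00 − 1×300.00 = 5,260.00
  256.88 + 11.33% × (5,260.00 − 3,800.00) = 256.88 + 11.33% × 1,460.00 = 422.30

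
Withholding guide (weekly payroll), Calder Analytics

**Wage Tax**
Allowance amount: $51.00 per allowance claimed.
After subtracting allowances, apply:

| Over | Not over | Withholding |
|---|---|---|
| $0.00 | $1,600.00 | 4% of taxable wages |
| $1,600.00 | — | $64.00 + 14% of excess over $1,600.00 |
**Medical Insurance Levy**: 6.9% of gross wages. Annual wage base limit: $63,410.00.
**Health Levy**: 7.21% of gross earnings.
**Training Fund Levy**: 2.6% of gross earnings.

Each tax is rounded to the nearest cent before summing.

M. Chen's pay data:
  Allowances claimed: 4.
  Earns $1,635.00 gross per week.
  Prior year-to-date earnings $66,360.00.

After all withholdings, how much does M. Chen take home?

Wage Tax: taxable = $1,635.00 − 4×$51.00 = $1,431.00
  4% × $1,431.00 = $57.24
Medical Insurance Levy: YTD $66,360.00 ≥ cap $63,410.00 → $0.00
Health Levy: 7.21% × $1,635.00 = $117.88
Training Fund Levy: 2.6% × $1,635.00 = $42.51
Total withheld: $57.24 + $0.00 + $117.88 + $42.51 = $217.63
Net pay: $1,635.00 − $217.63 = $1,417.37

$1,417.37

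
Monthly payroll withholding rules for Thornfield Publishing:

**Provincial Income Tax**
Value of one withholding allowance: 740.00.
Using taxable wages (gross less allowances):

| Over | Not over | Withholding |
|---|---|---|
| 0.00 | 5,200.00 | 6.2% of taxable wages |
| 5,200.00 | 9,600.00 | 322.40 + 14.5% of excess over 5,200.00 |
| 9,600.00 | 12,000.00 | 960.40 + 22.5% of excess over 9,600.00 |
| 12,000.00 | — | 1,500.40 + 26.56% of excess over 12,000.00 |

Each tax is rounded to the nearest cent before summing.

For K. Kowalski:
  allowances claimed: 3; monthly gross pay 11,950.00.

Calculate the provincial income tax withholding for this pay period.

989.65

Provincial Income Tax: taxable = 11,950.00 − 3×740.00 = 9,730.00
  960.40 + 22.5% × (9,730.00 − 9,600.00) = 960.40 + 22.5% × 130.00 = 989.65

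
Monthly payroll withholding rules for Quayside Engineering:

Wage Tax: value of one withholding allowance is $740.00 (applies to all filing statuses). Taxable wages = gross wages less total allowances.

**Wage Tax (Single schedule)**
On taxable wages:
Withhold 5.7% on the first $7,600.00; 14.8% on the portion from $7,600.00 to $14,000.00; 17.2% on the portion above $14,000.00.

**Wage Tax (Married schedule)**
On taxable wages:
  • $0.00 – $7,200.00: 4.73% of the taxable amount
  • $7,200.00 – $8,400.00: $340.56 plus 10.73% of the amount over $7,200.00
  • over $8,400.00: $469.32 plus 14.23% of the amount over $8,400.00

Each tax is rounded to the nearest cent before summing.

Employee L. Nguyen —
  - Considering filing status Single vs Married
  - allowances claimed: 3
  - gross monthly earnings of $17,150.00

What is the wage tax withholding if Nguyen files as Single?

$1,540.36

Wage Tax (Single): taxable = $17,150.00 − 3×$740.00 = $14,930.00
  $1,380.40 + 17.2% × ($14,930.00 − $14,000.00) = $1,380.40 + 17.2% × $930.00 = $1,540.36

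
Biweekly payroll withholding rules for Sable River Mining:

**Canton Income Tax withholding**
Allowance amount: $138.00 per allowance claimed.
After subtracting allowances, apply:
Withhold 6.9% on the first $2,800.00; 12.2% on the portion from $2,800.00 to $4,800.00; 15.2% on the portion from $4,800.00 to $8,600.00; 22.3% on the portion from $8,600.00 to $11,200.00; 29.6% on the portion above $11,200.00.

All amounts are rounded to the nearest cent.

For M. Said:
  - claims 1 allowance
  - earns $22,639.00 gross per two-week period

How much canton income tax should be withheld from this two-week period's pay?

Canton Income Tax: taxable = $22,639.00 − 1×$138.00 = $22,501.00
  $1,594.60 + 29.6% × ($22,501.00 − $11,200.00) = $1,594.60 + 29.6% × $11,301.00 = $4,939.70

$4,939.70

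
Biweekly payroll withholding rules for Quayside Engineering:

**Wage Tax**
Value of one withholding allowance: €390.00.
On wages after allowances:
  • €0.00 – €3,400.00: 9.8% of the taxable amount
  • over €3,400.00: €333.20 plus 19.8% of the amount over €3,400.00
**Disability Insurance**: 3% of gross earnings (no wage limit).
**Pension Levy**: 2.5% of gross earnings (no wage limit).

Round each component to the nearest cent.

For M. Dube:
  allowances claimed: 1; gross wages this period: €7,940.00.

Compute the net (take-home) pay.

Wage Tax: taxable = €7,940.00 − 1×€390.00 = €7,550.00
  €333.20 + 19.8% × (€7,550.00 − €3,400.00) = €333.20 + 19.8% × €4,150.00 = €1,154.90
Disability Insurance: 3% × €7,940.00 = €238.20
Pension Levy: 2.5% × €7,940.00 = €198.50
Total withheld: €1,154.90 + €238.20 + €198.50 = €1,591.60
Net pay: €7,940.00 − €1,591.60 = €6,348.40

€6,348.40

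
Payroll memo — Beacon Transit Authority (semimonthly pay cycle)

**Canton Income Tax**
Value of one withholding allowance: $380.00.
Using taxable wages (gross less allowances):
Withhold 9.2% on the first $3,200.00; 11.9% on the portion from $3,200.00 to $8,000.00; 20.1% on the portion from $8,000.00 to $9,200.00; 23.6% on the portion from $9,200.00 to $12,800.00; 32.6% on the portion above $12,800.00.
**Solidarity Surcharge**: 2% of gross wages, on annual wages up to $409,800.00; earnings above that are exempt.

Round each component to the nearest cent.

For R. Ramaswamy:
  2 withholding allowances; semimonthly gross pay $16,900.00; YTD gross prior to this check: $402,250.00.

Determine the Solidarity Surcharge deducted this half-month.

$151.00

Solidarity Surcharge: cap $409,800.00 − YTD $402,250.00 = $7,550.00 subject; 2% × $7,550.00 = $151.00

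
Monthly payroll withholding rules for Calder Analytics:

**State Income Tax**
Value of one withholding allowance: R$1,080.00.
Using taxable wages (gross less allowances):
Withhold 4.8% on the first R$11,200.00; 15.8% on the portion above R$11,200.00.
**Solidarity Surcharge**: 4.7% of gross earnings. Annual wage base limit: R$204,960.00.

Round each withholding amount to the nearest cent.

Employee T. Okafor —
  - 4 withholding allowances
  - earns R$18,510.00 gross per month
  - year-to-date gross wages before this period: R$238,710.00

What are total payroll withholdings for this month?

R$1,010.02

State Income Tax: taxable = R$18,510.00 − 4×R$1,080.00 = R$14,190.00
  R$537.60 + 15.8% × (R$14,190.00 − R$11,200.00) = R$537.60 + 15.8% × R$2,990.00 = R$1,010.02
Solidarity Surcharge: YTD R$238,710.00 ≥ cap R$204,960.00 → R$0.00
Total: R$1,010.02 + R$0.00 = R$1,010.02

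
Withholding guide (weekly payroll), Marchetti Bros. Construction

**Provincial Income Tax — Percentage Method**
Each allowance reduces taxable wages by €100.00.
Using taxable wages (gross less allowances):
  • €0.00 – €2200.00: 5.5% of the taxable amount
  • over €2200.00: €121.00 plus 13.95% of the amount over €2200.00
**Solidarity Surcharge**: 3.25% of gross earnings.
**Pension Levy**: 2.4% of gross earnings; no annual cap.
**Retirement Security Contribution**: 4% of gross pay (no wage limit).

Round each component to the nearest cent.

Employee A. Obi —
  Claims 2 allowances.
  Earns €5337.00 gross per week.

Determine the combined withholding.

Provincial Income Tax: taxable = €5337.00 − 2×€100.00 = €5137.00
  €121.00 + 13.95% × (€5137.00 − €2200.00) = €121.00 + 13.95% × €2937.00 = €530.71
Solidarity Surcharge: 3.25% × €5337.00 = €173.45
Pension Levy: 2.4% × €5337.00 = €128.09
Retirement Security Contribution: 4% × €5337.00 = €213.48
Total: €530.71 + €173.45 + €128.09 + €213.48 = €1045.73

€1045.73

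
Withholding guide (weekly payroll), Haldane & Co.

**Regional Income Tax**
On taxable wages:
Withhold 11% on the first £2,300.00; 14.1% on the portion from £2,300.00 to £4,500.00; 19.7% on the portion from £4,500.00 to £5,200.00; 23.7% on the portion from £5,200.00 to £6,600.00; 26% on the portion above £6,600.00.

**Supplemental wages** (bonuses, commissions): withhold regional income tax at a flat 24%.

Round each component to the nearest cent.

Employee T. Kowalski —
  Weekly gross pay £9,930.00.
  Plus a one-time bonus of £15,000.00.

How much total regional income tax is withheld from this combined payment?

Regional Income Tax: taxable = £9,930.00
  £1,032.90 + 26% × (£9,930.00 − £6,600.00) = £1,032.90 + 26% × £3,330.00 = £1,898.70
Supplemental (24% flat on bonus): 24% × £15,000.00 = £3,600.00
Total regional income tax: £1,898.70 + £3,600.00 = £5,498.70

£5,498.70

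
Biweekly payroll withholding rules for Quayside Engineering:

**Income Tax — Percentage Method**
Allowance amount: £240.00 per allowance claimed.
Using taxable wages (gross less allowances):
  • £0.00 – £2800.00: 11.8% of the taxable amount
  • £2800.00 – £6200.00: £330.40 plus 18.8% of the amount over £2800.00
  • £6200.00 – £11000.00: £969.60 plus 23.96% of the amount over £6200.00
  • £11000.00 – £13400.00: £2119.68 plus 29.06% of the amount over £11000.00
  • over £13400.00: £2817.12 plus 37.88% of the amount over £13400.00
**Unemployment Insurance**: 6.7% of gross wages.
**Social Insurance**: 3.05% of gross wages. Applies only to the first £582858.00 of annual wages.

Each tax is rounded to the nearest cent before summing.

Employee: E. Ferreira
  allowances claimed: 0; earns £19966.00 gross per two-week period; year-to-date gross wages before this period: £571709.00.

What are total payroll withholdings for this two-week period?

Income Tax: taxable = £19966.00
  £2817.12 + 37.88% × (£19966.00 − £13400.00) = £2817.12 + 37.88% × £6566.00 = £5304.32
Unemployment Insurance: 6.7% × £19966.00 = £1337.72
Social Insurance: cap £582858.00 − YTD £571709.00 = £11149.00 subject; 3.05% × £11149.00 = £340.04
Total: £5304.32 + £1337.72 + £340.04 = £6982.08

£6982.08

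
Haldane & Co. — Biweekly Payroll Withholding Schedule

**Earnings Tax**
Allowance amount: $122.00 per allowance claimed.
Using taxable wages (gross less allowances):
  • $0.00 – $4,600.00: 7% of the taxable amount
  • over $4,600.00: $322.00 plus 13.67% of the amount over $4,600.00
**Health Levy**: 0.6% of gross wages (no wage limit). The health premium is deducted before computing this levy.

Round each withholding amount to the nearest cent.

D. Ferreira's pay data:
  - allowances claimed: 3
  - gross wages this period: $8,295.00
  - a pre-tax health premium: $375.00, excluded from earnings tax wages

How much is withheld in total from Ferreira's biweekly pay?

$773.33

Earnings Tax: taxable = $8,295.00 − $375.00 − 3×$122.00 = $7,554.00
  $322.00 + 13.67% × ($7,554.00 − $4,600.00) = $322.00 + 13.67% × $2,954.00 = $725.81
Health Levy: 0.6% × $7,920.00 = $47.52
Total: $725.81 + $47.52 = $773.33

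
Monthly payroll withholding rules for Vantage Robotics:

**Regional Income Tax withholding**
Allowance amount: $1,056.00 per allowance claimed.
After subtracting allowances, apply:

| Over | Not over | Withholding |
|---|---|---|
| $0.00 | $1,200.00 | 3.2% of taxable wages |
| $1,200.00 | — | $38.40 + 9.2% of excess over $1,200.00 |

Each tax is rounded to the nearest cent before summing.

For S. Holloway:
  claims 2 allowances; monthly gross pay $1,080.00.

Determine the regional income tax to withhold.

$0.00

Regional Income Tax: taxable = $1,080.00 − 2×$1,056.00 = $-1,032.00
  Taxable ≤ 0 → $0.00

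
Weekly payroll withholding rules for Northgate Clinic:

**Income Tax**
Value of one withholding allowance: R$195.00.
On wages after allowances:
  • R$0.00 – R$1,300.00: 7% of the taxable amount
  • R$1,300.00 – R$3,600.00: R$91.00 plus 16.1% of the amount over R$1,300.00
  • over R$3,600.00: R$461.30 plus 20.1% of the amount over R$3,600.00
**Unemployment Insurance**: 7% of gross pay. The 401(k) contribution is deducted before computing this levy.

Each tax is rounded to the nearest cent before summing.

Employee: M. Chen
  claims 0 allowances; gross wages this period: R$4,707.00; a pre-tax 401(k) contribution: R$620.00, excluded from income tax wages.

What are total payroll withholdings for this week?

Income Tax: taxable = R$4,707.00 − R$620.00 = R$4,087.00
  R$461.30 + 20.1% × (R$4,087.00 − R$3,600.00) = R$461.30 + 20.1% × R$487.00 = R$559.19
Unemployment Insurance: 7% × R$4,087.00 = R$286.09
Total: R$559.19 + R$286.09 = R$845.28

R$845.28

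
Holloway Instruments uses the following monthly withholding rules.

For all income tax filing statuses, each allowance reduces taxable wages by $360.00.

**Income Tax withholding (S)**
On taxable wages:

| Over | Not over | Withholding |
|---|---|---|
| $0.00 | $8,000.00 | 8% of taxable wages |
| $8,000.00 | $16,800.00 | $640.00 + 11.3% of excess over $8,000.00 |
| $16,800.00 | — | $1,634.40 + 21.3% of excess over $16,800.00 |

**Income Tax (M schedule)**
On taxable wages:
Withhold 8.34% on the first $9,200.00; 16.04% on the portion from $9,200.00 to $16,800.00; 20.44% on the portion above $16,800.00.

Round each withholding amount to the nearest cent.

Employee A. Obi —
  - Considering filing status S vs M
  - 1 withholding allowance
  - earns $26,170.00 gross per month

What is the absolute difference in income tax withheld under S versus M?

Income Tax (S): taxable = $26,170.00 − 1×$360.00 = $25,810.00
  $1,634.40 + 21.3% × ($25,810.00 − $16,800.00) = $1,634.40 + 21.3% × $9,010.00 = $3,553.53
Income Tax (M): taxable = $26,170.00 − 1×$360.00 = $25,810.00
  $1,986.32 + 20.44% × ($25,810.00 − $16,800.00) = $1,986.32 + 20.44% × $9,010.00 = $3,827.96
Difference: |$3,553.53 − $3,827.96| = $274.43 (higher under M)

$274.43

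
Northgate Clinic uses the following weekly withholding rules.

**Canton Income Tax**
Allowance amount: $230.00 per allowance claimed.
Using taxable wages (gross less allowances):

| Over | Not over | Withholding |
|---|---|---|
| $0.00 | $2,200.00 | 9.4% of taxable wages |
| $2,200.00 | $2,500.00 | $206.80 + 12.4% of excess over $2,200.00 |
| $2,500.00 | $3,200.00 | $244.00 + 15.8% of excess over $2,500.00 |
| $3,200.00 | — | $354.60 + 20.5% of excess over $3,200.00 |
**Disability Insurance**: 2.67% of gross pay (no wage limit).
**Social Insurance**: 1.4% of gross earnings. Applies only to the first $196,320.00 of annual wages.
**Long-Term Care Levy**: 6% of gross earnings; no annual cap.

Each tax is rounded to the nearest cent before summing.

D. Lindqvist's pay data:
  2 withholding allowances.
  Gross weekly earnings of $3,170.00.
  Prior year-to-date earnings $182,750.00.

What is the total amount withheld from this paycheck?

Canton Income Tax: taxable = $3,170.00 − 2×$230.00 = $2,710.00
  $244.00 + 15.8% × ($2,710.00 − $2,500.00) = $244.00 + 15.8% × $210.00 = $277.18
Disability Insurance: 2.67% × $3,170.00 = $84.64
Social Insurance: 1.4% × $3,170.00 = $44.38
Long-Term Care Levy: 6% × $3,170.00 = $190.20
Total: $277.18 + $84.64 + $44.38 + $190.20 = $596.40

$596.40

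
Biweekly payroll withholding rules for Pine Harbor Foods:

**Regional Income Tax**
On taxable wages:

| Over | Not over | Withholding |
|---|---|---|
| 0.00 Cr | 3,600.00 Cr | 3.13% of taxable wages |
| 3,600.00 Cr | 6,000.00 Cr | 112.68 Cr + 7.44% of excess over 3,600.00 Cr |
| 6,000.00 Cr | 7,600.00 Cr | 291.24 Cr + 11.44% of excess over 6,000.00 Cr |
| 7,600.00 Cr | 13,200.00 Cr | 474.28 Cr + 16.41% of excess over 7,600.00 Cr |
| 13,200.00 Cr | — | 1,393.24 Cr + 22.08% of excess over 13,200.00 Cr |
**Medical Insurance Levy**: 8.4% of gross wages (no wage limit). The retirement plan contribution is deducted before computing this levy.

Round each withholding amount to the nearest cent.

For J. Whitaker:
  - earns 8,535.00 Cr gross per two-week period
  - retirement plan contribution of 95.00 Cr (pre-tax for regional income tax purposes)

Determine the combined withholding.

1,321.08 Cr

Regional Income Tax: taxable = 8,535.00 Cr − 95.00 Cr = 8,440.00 Cr
  474.28 Cr + 16.41% × (8,440.00 Cr − 7,600.00 Cr) = 474.28 Cr + 16.41% × 840.00 Cr = 612.12 Cr
Medical Insurance Levy: 8.4% × 8,440.00 Cr = 708.96 Cr
Total: 612.12 Cr + 708.96 Cr = 1,321.08 Cr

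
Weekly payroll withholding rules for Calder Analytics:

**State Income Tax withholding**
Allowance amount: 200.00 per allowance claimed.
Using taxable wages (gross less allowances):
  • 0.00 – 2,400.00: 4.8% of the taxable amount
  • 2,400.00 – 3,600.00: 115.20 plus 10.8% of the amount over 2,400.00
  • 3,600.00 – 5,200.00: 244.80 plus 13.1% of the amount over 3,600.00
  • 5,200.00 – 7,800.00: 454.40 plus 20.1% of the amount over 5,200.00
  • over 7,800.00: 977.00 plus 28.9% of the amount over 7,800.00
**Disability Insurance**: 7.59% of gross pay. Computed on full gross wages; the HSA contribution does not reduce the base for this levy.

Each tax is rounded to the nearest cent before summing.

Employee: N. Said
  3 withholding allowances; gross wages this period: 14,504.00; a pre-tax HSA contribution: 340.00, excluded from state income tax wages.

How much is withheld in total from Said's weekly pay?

3,743.65

State Income Tax: taxable = 14,504.00 − 340.00 − 3×200.00 = 13,564.00
  977.00 + 28.9% × (13,564.00 − 7,800.00) = 977.00 + 28.9% × 5,764.00 = 2,642.80
Disability Insurance: 7.59% × 14,504.00 = 1,100.85
Total: 2,642.80 + 1,100.85 = 3,743.65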